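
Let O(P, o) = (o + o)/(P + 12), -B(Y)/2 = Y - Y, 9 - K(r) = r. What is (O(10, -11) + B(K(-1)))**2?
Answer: 1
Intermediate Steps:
K(r) = 9 - r
B(Y) = 0 (B(Y) = -2*(Y - Y) = -2*0 = 0)
O(P, o) = 2*o/(12 + P) (O(P, o) = (2*o)/(12 + P) = 2*o/(12 + P))
(O(10, -11) + B(K(-1)))**2 = (2*(-11)/(12 + 10) + 0)**2 = (2*(-11)/22 + 0)**2 = (2*(-11)*(1/22) + 0)**2 = (-1 + 0)**2 = (-1)**2 = 1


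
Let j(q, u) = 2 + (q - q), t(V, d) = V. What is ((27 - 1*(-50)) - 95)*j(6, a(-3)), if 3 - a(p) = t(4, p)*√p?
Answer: -36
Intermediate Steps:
a(p) = 3 - 4*√p
j(q, u) = 2 (j(q, u) = 2 + 0 = 2)
((27 - 1*(-50)) - 95)*j(6, a(-3)) = ((27 - 1*(-50)) - 95)*2 = ((27 + 50) - 95)*2 = (77 - 95)*2 = -18*2 = -36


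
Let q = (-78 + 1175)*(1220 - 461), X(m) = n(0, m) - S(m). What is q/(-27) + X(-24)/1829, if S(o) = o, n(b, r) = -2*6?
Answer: -507622381/16461 ≈ -30838.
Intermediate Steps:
n(b, r) = -12
X(m) = -12 - m
q = 832623 (q = 1097*759 = 832623)
q/(-27) + X(-24)/1829 = 832623/(-27) + (-12 - 1*(-24))/1829 = 832623*(-1/27) + (-12 + 24)*(1/1829) = -277541/9 + 12*(1/1829) = -277541/9 + 12/1829 = -507622381/16461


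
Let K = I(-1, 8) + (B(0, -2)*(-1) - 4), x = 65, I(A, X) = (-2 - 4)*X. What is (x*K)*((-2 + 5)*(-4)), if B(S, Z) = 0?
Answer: 40560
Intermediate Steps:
I(A, X) = -6*X
K = -52 (K = -6*8 + (0*(-1) - 4) = -48 + (0 - 4) = -48 - 4 = -52)
(x*K)*((-2 + 5)*(-4)) = (65*(-52))*((-2 + 5)*(-4)) = -10140*(-4) = -3380*(-12) = 40560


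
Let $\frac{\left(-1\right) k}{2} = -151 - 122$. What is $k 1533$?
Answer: $837018$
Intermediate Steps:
$k = 546$ ($k = - 2 \left(-151 - 122\right) = \left(-2\right) \left(-273\right) = 546$)
$k 1533 = 546 \cdot 1533 = 837018$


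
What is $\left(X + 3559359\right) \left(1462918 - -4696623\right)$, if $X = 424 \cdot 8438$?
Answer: $43961081444411$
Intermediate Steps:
$X = 3577712$
$\left(X + 3559359\right) \left(1462918 - -4696623\right) = \left(3577712 + 3559359\right) \left(1462918 - -4696623\right) = 7137071 \left(1462918 + 4696623\right) = 7137071 \cdot 6159541 = 43961081444411$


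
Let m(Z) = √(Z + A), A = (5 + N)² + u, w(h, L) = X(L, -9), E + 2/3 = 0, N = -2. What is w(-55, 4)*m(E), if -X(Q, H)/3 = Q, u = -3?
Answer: -16*√3 ≈ -27.713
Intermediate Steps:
X(Q, H) = -3*Q
E = -⅔ (E = -⅔ + 0 = -⅔ ≈ -0.66667)
w(h, L) = -3*L
A = 6 (A = (5 - 2)² - 3 = 3² - 3 = 9 - 3 = 6)
m(Z) = √(6 + Z) (m(Z) = √(Z + 6) = √(6 + Z))
w(-55, 4)*m(E) = (-3*4)*√(6 - ⅔) = -16*√3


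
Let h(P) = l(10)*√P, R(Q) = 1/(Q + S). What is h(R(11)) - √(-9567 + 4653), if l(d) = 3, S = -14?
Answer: I*(√3 - 3*√546) ≈ -68.368*I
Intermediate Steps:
R(Q) = 1/(-14 + Q) (R(Q) = 1/(Q - 14) = 1/(-14 + Q))
h(P) = 3*√P
h(R(11)) - √(-9567 + 4653) = 3*√(1/(-14 + 11)) - √(-9567 + 4653) = 3*√(1/(-3)) - √(-4914) = 3*√(-⅓) - 3*I*√546 = 3*(I*√3/3) - 3*I*√546 = I*√3 - 3*I*√546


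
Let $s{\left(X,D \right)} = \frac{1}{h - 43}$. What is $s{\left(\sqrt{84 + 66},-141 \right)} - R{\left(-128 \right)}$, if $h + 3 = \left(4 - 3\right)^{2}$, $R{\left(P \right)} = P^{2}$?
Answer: $- \frac{737281}{45} \approx -16384.0$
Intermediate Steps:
$h = -2$ ($h = -3 + \left(4 - 3\right)^{2} = -3 + 1^{2} = -3 + 1 = -2$)
$s{\left(X,D \right)} = - \frac{1}{45}$ ($s{\left(X,D \right)} = \frac{1}{-2 - 43} = \frac{1}{-45} = - \frac{1}{45}$)
$s{\left(\sqrt{84 + 66},-141 \right)} - R{\left(-128 \right)} = - \frac{1}{45} - \left(-128\right)^{2} = - \frac{1}{45} - 16384 = - \frac{737281}{45}$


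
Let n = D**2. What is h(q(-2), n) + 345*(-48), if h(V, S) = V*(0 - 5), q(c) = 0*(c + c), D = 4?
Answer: -16560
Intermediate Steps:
q(c) = 0 (q(c) = 0*(2*c) = 0)
n = 16 (n = 4**2 = 16)
h(V, S) = -5*V (h(V, S) = V*(-5) = -5*V)
h(q(-2), n) + 345*(-48) = -5*0 + 345*(-48) = 0 - 16560 = -16560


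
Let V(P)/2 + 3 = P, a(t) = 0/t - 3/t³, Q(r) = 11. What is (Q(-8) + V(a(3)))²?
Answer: 1849/81 ≈ 22.827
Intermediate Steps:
a(t) = -3/t³ (a(t) = 0 - 3/t³ = -3/t³)
V(P) = -6 + 2*P
(Q(-8) + V(a(3)))² = (11 + (-6 + 2*(-3/3³)))² = (11 + (-6 + 2*(-3*1/27)))² = (11 + (-6 + 2*(-⅑)))² = (11 + (-6 - 2/9))² = (11 - 56/9)² = (43/9)² = 1849/81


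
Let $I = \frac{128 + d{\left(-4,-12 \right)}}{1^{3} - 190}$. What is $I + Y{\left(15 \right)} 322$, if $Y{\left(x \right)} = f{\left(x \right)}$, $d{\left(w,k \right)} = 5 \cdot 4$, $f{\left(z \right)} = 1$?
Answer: $\frac{60710}{189} \approx 321.22$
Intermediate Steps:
$d{\left(w,k \right)} = 20$
$I = - \frac{148}{189}$ ($I = \frac{128 + 20}{1^{3} - 190} = \frac{148}{1 - 190} = \frac{148}{-189} = 148 \left(- \frac{1}{189}\right) = - \frac{148}{189} \approx -0.78307$)
$Y{\left(x \right)} = 1$
$I + Y{\left(15 \right)} 322 = - \frac{148}{189} + 1 \cdot 322 = - \frac{148}{189} + 322 = \frac{60710}{189}$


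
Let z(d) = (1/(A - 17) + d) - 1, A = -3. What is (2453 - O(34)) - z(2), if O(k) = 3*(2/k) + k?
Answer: 822077/340 ≈ 2417.9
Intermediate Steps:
z(d) = -21/20 + d (z(d) = (1/(-3 - 17) + d) - 1 = (1/(-20) + d) - 1 = (-1/20 + d) - 1 = -21/20 + d)
O(k) = k + 6/k (O(k) = 6/k + k = k + 6/k)
(2453 - O(34)) - z(2) = (2453 - (34 + 6/34)) - (-21/20 + 2) = (2453 - (34 + 6*(1/34))) - 1*19/20 = (2453 - (34 + 3/17)) - 19/20 = (2453 - 1*581/17) - 19/20 = (2453 - 581/17) - 19/20 = 41120/17 - 19/20 = 822077/340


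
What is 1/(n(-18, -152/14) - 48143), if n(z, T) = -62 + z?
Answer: -1/48223 ≈ -2.0737e-5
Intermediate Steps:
1/(n(-18, -152/14) - 48143) = 1/((-62 - 18) - 48143) = 1/(-80 - 48143) = 1/(-48223) = -1/48223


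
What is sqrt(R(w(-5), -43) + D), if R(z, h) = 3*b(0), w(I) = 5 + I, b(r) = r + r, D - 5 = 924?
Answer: sqrt(929) ≈ 30.479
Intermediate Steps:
D = 929 (D = 5 + 924 = 929)
b(r) = 2*r
R(z, h) = 0 (R(z, h) = 3*(2*0) = 3*0 = 0)
sqrt(R(w(-5), -43) + D) = sqrt(0 + 929) = sqrt(929)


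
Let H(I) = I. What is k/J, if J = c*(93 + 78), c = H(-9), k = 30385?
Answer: -30385/1539 ≈ -19.743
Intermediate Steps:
c = -9
J = -1539 (J = -9*(93 + 78) = -9*171 = -1539)
k/J = 30385/(-1539) = 30385*(-1/1539) = -30385/1539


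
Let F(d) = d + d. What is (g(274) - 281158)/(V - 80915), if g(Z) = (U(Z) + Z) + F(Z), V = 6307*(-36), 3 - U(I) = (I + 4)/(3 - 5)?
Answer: 280194/307967 ≈ 0.90982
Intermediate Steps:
F(d) = 2*d
U(I) = 5 + I/2 (U(I) = 3 - (I + 4)/(3 - 5) = 3 - (4 + I)/(-2) = 3 - (4 + I)*(-1)/2 = 3 - (-2 - I/2) = 3 + (2 + I/2) = 5 + I/2)
V = -227052
g(Z) = 5 + 7*Z/2 (g(Z) = ((5 + Z/2) + Z) + 2*Z = (5 + 3*Z/2) + 2*Z = 5 + 7*Z/2)
(g(274) - 281158)/(V - 80915) = ((5 + (7/2)*274) - 281158)/(-227052 - 80915) = ((5 + 959) - 281158)/(-307967) = (964 - 281158)*(-1/307967) = -280194*(-1/307967) = 280194/307967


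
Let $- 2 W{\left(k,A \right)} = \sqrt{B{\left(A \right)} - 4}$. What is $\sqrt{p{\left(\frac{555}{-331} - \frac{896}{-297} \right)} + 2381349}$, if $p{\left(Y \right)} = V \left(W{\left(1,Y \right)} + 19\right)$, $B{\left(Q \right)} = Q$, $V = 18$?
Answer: $\frac{\sqrt{31573794165771 - 3641 i \sqrt{2856222501}}}{3641} \approx 1543.3 - 0.0047556 i$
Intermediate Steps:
$W{\left(k,A \right)} = - \frac{\sqrt{-4 + A}}{2}$ ($W{\left(k,A \right)} = - \frac{\sqrt{A - 4}}{2} = - \frac{\sqrt{-4 + A}}{2}$)
$p{\left(Y \right)} = 342 - 9 \sqrt{-4 + Y}$ ($p{\left(Y \right)} = 18 \left(- \frac{\sqrt{-4 + Y}}{2} + 19\right) = 18 \left(19 - \frac{\sqrt{-4 + Y}}{2}\right) = 342 - 9 \sqrt{-4 + Y}$)
$\sqrt{p{\left(\frac{555}{-331} - \frac{896}{-297} \right)} + 2381349} = \sqrt{\left(342 - 9 \sqrt{-4 + \left(\frac{555}{-331} - \frac{896}{-297}\right)}\right) + 2381349} = \sqrt{\left(342 - 9 \sqrt{-4 + \left(555 \left(- \frac{1}{331}\right) - - \frac{896}{297}\right)}\right) + 2381349} = \sqrt{\left(342 - 9 \sqrt{-4 + \left(- \frac{555}{331} + \frac{896}{297}\right)}\right) + 2381349} = \sqrt{\left(342 - 9 \sqrt{-4 + \frac{131741}{98307}}\right) + 2381349} = \sqrt{\left(342 - 9 \sqrt{- \frac{261487}{98307}}\right) + 2381349} = \sqrt{\left(342 - 9 \frac{i \sqrt{2856222501}}{32769}\right) + 2381349} = \sqrt{\left(342 - \frac{i \sqrt{2856222501}}{3641}\right) + 2381349} = \sqrt{2381691 - \frac{i \sqrt{2856222501}}{3641}}$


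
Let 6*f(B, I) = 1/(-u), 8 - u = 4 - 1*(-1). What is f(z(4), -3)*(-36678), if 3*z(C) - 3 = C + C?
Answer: 6113/3 ≈ 2037.7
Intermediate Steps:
u = 3 (u = 8 - (4 - 1*(-1)) = 8 - (4 + 1) = 8 - 1*5 = 8 - 5 = 3)
z(C) = 1 + 2*C/3 (z(C) = 1 + (C + C)/3 = 1 + (2*C)/3 = 1 + 2*C/3)
f(B, I) = -1/18 (f(B, I) = 1/(6*((-1*3))) = (⅙)/(-3) = (⅙)*(-⅓) = -1/18)
f(z(4), -3)*(-36678) = -1/18*(-36678) = 6113/3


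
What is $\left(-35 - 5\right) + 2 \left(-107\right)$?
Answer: $-254$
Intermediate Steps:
$\left(-35 - 5\right) + 2 \left(-107\right) = -40 - 214 = -254$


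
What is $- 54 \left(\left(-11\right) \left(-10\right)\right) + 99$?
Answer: $-5841$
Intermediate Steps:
$- 54 \left(\left(-11\right) \left(-10\right)\right) + 99 = \left(-54\right) 110 + 99 = -5940 + 99 = -5841$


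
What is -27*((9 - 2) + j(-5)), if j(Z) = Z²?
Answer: -864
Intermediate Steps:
-27*((9 - 2) + j(-5)) = -27*((9 - 2) + (-5)²) = -27*(7 + 25) = -27*32 = -864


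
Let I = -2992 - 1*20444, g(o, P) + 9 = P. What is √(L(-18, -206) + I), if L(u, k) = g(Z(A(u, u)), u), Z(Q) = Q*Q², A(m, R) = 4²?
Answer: 3*I*√2607 ≈ 153.18*I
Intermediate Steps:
A(m, R) = 16
Z(Q) = Q³
g(o, P) = -9 + P
L(u, k) = -9 + u
I = -23436 (I = -2992 - 20444 = -23436)
√(L(-18, -206) + I) = √((-9 - 18) - 23436) = √(-27 - 23436) = √(-23463) = 3*I*√2607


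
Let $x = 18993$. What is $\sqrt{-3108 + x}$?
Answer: $3 \sqrt{1765} \approx 126.04$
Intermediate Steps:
$\sqrt{-3108 + x} = \sqrt{-3108 + 18993} = \sqrt{15885} = 3 \sqrt{1765}$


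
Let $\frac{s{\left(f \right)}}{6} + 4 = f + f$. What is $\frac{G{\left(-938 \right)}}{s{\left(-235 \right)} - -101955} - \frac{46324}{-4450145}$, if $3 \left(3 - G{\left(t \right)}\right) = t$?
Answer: $\frac{17987941207}{1323174963285} \approx 0.013595$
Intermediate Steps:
$s{\left(f \right)} = -24 + 12 f$ ($s{\left(f \right)} = -24 + 6 \left(f + f\right) = -24 + 6 \cdot 2 f = -24 + 12 f$)
$G{\left(t \right)} = 3 - \frac{t}{3}$
$\frac{G{\left(-938 \right)}}{s{\left(-235 \right)} - -101955} - \frac{46324}{-4450145} = \frac{3 - - \frac{938}{3}}{\left(-24 + 12 \left(-235\right)\right) - -101955} - \frac{46324}{-4450145} = \frac{3 + \frac{938}{3}}{\left(-24 - 2820\right) + 101955} - - \frac{46324}{4450145} = \frac{947}{3 \left(-2844 + 101955\right)} + \frac{46324}{4450145} = \frac{947}{3 \cdot 99111} + \frac{46324}{4450145} = \frac{947}{3} \cdot \frac{1}{99111} + \frac{46324}{4450145} = \frac{947}{297333} + \frac{46324}{4450145} = \frac{17987941207}{1323174963285}$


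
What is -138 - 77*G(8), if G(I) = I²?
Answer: -5066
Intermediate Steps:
-138 - 77*G(8) = -138 - 77*8² = -138 - 77*64 = -138 - 4928 = -5066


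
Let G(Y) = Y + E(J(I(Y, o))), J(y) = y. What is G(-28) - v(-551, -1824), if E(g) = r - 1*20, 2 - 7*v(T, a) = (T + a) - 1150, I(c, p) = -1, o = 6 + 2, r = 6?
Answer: -3821/7 ≈ -545.86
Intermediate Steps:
o = 8
v(T, a) = 1152/7 - T/7 - a/7 (v(T, a) = 2/7 - ((T + a) - 1150)/7 = 2/7 - (-1150 + T + a)/7 = 2/7 + (1150/7 - T/7 - a/7) = 1152/7 - T/7 - a/7)
E(g) = -14 (E(g) = 6 - 1*20 = 6 - 20 = -14)
G(Y) = -14 + Y (G(Y) = Y - 14 = -14 + Y)
G(-28) - v(-551, -1824) = (-14 - 28) - (1152/7 - ⅐*(-551) - ⅐*(-1824)) = -42 - (1152/7 + 551/7 + 1824/7) = -42 - 1*3527/7 = -42 - 3527/7 = -3821/7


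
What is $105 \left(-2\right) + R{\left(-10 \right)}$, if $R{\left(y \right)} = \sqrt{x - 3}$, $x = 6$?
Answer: $-210 + \sqrt{3} \approx -208.27$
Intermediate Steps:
$R{\left(y \right)} = \sqrt{3}$ ($R{\left(y \right)} = \sqrt{6 - 3} = \sqrt{3}$)
$105 \left(-2\right) + R{\left(-10 \right)} = 105 \left(-2\right) + \sqrt{3} = -210 + \sqrt{3}$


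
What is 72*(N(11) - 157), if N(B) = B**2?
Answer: -2592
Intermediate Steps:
72*(N(11) - 157) = 72*(11**2 - 157) = 72*(121 - 157) = 72*(-36) = -2592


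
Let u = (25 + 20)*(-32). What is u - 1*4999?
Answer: -6439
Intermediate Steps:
u = -1440 (u = 45*(-32) = -1440)
u - 1*4999 = -1440 - 1*4999 = -1440 - 4999 = -6439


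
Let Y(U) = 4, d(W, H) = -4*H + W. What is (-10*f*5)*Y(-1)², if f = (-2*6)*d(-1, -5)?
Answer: 182400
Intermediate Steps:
d(W, H) = W - 4*H
f = -228 (f = (-2*6)*(-1 - 4*(-5)) = -12*(-1 + 20) = -12*19 = -228)
(-10*f*5)*Y(-1)² = (-10*(-228)*5)*4² = (2280*5)*16 = 11400*16 = 182400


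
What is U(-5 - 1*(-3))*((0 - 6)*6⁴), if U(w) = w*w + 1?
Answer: -38880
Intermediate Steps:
U(w) = 1 + w² (U(w) = w² + 1 = 1 + w²)
U(-5 - 1*(-3))*((0 - 6)*6⁴) = (1 + (-5 - 1*(-3))²)*((0 - 6)*6⁴) = (1 + (-5 + 3)²)*(-6*1296) = (1 + (-2)²)*(-7776) = (1 + 4)*(-7776) = 5*(-7776) = -38880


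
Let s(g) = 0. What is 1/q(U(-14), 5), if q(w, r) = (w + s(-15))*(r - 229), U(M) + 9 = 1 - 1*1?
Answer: 1/2016 ≈ 0.00049603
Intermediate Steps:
U(M) = -9 (U(M) = -9 + (1 - 1*1) = -9 + (1 - 1) = -9 + 0 = -9)
q(w, r) = w*(-229 + r) (q(w, r) = (w + 0)*(r - 229) = w*(-229 + r))
1/q(U(-14), 5) = 1/(-9*(-229 + 5)) = 1/(-9*(-224)) = 1/2016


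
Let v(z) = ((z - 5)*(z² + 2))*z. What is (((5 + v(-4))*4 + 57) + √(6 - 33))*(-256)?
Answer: -683264 - 768*I*√3 ≈ -6.8326e+5 - 1330.2*I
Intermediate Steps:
v(z) = z*(-5 + z)*(2 + z²) (v(z) = ((-5 + z)*(2 + z²))*z = z*(-5 + z)*(2 + z²))
(((5 + v(-4))*4 + 57) + √(6 - 33))*(-256) = (((5 - 4*(-10 + (-4)³ - 5*(-4)² + 2*(-4)))*4 + 57) + √(6 - 33))*(-256) = (((5 - 4*(-10 - 64 - 5*16 - 8))*4 + 57) + √(-27))*(-256) = (((5 - 4*(-10 - 64 - 80 - 8))*4 + 57) + 3*I*√3)*(-256) = (((5 - 4*(-162))*4 + 57) + 3*I*√3)*(-256) = (((5 + 648)*4 + 57) + 3*I*√3)*(-256) = ((653*4 + 57) + 3*I*√3)*(-256) = ((2612 + 57) + 3*I*√3)*(-256) = (2669 + 3*I*√3)*(-256) = -683264 - 768*I*√3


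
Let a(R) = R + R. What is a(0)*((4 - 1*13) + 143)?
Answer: 0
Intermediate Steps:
a(R) = 2*R
a(0)*((4 - 1*13) + 143) = (2*0)*((4 - 1*13) + 143) = 0*((4 - 13) + 143) = 0*(-9 + 143) = 0*134 = 0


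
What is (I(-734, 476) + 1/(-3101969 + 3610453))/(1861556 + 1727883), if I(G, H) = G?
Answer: -373227255/1825172300476 ≈ -0.00020449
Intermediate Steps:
(I(-734, 476) + 1/(-3101969 + 3610453))/(1861556 + 1727883) = (-734 + 1/(-3101969 + 3610453))/(1861556 + 1727883) = (-734 + 1/508484)/3589439 = (-734 + 1/508484)*(1/3589439) = -373227255/508484*1/3589439 = -373227255/1825172300476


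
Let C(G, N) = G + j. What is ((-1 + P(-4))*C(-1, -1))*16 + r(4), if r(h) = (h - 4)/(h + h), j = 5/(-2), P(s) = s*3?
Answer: 728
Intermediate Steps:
P(s) = 3*s
j = -5/2 (j = 5*(-½) = -5/2 ≈ -2.5000)
r(h) = (-4 + h)/(2*h) (r(h) = (-4 + h)/((2*h)) = (-4 + h)*(1/(2*h)) = (-4 + h)/(2*h))
C(G, N) = -5/2 + G (C(G, N) = G - 5/2 = -5/2 + G)
((-1 + P(-4))*C(-1, -1))*16 + r(4) = ((-1 + 3*(-4))*(-5/2 - 1))*16 + (½)*(-4 + 4)/4 = ((-1 - 12)*(-7/2))*16 + (½)*(¼)*0 = -13*(-7/2)*16 + 0 = (91/2)*16 + 0 = 728 + 0 = 728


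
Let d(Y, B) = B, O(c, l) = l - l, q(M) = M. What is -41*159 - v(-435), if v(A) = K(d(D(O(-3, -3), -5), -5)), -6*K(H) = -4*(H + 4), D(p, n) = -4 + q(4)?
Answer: -19555/3 ≈ -6518.3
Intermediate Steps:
O(c, l) = 0
D(p, n) = 0 (D(p, n) = -4 + 4 = 0)
K(H) = 8/3 + 2*H/3 (K(H) = -(-2)*(H + 4)/3 = -(-2)*(4 + H)/3 = -(-16 - 4*H)/6 = 8/3 + 2*H/3)
v(A) = -⅔ (v(A) = 8/3 + (⅔)*(-5) = 8/3 - 10/3 = -⅔)
-41*159 - v(-435) = -41*159 - 1*(-⅔) = -6519 + ⅔ = -19555/3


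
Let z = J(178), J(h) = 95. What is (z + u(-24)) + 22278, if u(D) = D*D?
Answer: 22949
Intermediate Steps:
z = 95
u(D) = D**2
(z + u(-24)) + 22278 = (95 + (-24)**2) + 22278 = (95 + 576) + 22278 = 671 + 22278 = 22949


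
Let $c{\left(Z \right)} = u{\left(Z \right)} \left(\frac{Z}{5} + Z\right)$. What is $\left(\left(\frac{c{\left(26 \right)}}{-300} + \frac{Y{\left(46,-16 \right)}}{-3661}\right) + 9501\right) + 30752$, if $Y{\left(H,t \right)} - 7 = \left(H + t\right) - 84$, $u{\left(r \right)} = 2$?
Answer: $\frac{18420689814}{457625} \approx 40253.0$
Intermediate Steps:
$c{\left(Z \right)} = \frac{12 Z}{5}$ ($c{\left(Z \right)} = 2 \left(\frac{Z}{5} + Z\right) = 2 \frac{6 Z}{5} = \frac{12 Z}{5}$)
$Y{\left(H,t \right)} = -77 + H + t$ ($Y{\left(H,t \right)} = 7 - \left(84 - H - t\right) = 7 + \left(-84 + H + t\right) = -77 + H + t$)
$\left(\left(\frac{c{\left(26 \right)}}{-300} + \frac{Y{\left(46,-16 \right)}}{-3661}\right) + 9501\right) + 30752 = \left(\left(\frac{\frac{12}{5} \cdot 26}{-300} + \frac{-77 + 46 - 16}{-3661}\right) + 9501\right) + 30752 = \left(\left(\frac{312}{5} \left(- \frac{1}{300}\right) - - \frac{47}{3661}\right) + 9501\right) + 30752 = \left(\left(- \frac{26}{125} + \frac{47}{3661}\right) + 9501\right) + 30752 = \left(- \frac{89311}{457625} + 9501\right) + 30752 = \frac{4347805814}{457625} + 30752 = \frac{18420689814}{457625}$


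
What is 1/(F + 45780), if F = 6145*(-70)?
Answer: -1/384370 ≈ -2.6017e-6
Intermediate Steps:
F = -430150
1/(F + 45780) = 1/(-430150 + 45780) = 1/(-384370) = -1/384370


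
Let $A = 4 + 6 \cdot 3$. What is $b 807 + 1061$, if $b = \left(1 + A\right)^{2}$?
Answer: $427964$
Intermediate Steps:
$A = 22$ ($A = 4 + 18 = 22$)
$b = 529$ ($b = \left(1 + 22\right)^{2} = 23^{2} = 529$)
$b 807 + 1061 = 529 \cdot 807 + 1061 = 426903 + 1061 = 427964$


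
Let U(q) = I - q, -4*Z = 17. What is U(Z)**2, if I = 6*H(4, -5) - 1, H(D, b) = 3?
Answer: 7225/16 ≈ 451.56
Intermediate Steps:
Z = -17/4 (Z = -1/4*17 = -17/4 ≈ -4.2500)
I = 17 (I = 6*3 - 1 = 18 - 1 = 17)
U(q) = 17 - q
U(Z)**2 = (17 - 1*(-17/4))**2 = (17 + 17/4)**2 = (85/4)**2 = 7225/16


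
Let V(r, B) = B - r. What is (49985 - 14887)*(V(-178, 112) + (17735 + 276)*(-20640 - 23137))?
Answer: -27673623786186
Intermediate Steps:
(49985 - 14887)*(V(-178, 112) + (17735 + 276)*(-20640 - 23137)) = (49985 - 14887)*((112 - 1*(-178)) + (17735 + 276)*(-20640 - 23137)) = 35098*((112 + 178) + 18011*(-43777)) = 35098*(290 - 788467547) = 35098*(-788467257) = -27673623786186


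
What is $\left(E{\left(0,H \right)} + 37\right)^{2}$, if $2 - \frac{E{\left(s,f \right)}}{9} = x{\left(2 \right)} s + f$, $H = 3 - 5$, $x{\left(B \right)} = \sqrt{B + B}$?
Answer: $5329$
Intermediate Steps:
$x{\left(B \right)} = \sqrt{2} \sqrt{B}$ ($x{\left(B \right)} = \sqrt{2 B} = \sqrt{2} \sqrt{B}$)
$H = -2$ ($H = 3 - 5 = -2$)
$E{\left(s,f \right)} = 18 - 18 s - 9 f$ ($E{\left(s,f \right)} = 18 - 9 \left(\sqrt{2} \sqrt{2} s + f\right) = 18 - 9 \left(2 s + f\right) = 18 - 9 \left(f + 2 s\right) = 18 - \left(9 f + 18 s\right) = 18 - 18 s - 9 f$)
$\left(E{\left(0,H \right)} + 37\right)^{2} = \left(\left(18 - 0 - -18\right) + 37\right)^{2} = \left(\left(18 + 0 + 18\right) + 37\right)^{2} = \left(36 + 37\right)^{2} = 73^{2} = 5329$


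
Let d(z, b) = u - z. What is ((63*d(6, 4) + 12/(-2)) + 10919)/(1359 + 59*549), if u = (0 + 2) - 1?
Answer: 5299/16875 ≈ 0.31401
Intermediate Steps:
u = 1 (u = 2 - 1 = 1)
d(z, b) = 1 - z
((63*d(6, 4) + 12/(-2)) + 10919)/(1359 + 59*549) = ((63*(1 - 1*6) + 12/(-2)) + 10919)/(1359 + 59*549) = ((63*(1 - 6) + 12*(-½)) + 10919)/(1359 + 32391) = ((63*(-5) - 6) + 10919)/33750 = ((-315 - 6) + 10919)*(1/33750) = (-321 + 10919)*(1/33750) = 10598*(1/33750) = 5299/16875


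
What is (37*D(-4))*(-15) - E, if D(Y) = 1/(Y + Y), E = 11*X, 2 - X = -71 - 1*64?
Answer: -11501/8 ≈ -1437.6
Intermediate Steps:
X = 137 (X = 2 - (-71 - 1*64) = 2 - (-71 - 64) = 2 - 1*(-135) = 2 + 135 = 137)
E = 1507 (E = 11*137 = 1507)
D(Y) = 1/(2*Y)
(37*D(-4))*(-15) - E = (37*((1/2)/(-4)))*(-15) - 1*1507 = (37*((1/2)*(-1/4)))*(-15) - 1507 = (37*(-1/8))*(-15) - 1507 = -37/8*(-15) - 1507 = 555/8 - 1507 = -11501/8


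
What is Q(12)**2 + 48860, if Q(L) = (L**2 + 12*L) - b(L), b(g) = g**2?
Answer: 69596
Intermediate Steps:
Q(L) = 12*L (Q(L) = (L**2 + 12*L) - L**2 = 12*L)
Q(12)**2 + 48860 = (12*12)**2 + 48860 = 144**2 + 48860 = 20736 + 48860 = 69596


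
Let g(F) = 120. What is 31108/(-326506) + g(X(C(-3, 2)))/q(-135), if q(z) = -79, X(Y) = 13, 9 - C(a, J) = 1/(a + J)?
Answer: -20819126/12896987 ≈ -1.6143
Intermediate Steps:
C(a, J) = 9 - 1/(J + a) (C(a, J) = 9 - 1/(a + J) = 9 - 1/(J + a))
31108/(-326506) + g(X(C(-3, 2)))/q(-135) = 31108/(-326506) + 120/(-79) = 31108*(-1/326506) + 120*(-1/79) = -15554/163253 - 120/79 = -20819126/12896987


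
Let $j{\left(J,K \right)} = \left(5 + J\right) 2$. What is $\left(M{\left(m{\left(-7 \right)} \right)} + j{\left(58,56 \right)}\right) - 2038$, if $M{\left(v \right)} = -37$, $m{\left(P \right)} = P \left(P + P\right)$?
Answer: $-1949$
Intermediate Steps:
$m{\left(P \right)} = 2 P^{2}$ ($m{\left(P \right)} = P 2 P = 2 P^{2}$)
$j{\left(J,K \right)} = 10 + 2 J$
$\left(M{\left(m{\left(-7 \right)} \right)} + j{\left(58,56 \right)}\right) - 2038 = \left(-37 + \left(10 + 2 \cdot 58\right)\right) - 2038 = \left(-37 + \left(10 + 116\right)\right) - 2038 = \left(-37 + 126\right) - 2038 = 89 - 2038 = -1949$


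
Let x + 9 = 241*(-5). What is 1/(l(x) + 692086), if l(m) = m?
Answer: 1/690872 ≈ 1.4474e-6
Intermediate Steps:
x = -1214 (x = -9 + 241*(-5) = -9 - 1205 = -1214)
1/(l(x) + 692086) = 1/(-1214 + 692086) = 1/690872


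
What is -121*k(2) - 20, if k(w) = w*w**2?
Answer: -988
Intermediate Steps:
k(w) = w**3
-121*k(2) - 20 = -121*2**3 - 20 = -121*8 - 20 = -968 - 20 = -988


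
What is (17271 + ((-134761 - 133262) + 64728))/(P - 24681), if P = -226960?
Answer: 186024/251641 ≈ 0.73924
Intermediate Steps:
(17271 + ((-134761 - 133262) + 64728))/(P - 24681) = (17271 + ((-134761 - 133262) + 64728))/(-226960 - 24681) = (17271 + (-268023 + 64728))/(-251641) = (17271 - 203295)*(-1/251641) = -186024*(-1/251641) = 186024/251641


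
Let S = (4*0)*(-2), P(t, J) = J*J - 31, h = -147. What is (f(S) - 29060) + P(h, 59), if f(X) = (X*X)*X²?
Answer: -25610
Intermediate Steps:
P(t, J) = -31 + J² (P(t, J) = J² - 31 = -31 + J²)
S = 0 (S = 0*(-2) = 0)
f(X) = X⁴ (f(X) = X²*X² = X⁴)
(f(S) - 29060) + P(h, 59) = (0⁴ - 29060) + (-31 + 59²) = (0 - 29060) + (-31 + 3481) = -29060 + 3450 = -25610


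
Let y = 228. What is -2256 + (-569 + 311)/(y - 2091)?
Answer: -1400890/621 ≈ -2255.9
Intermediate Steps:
-2256 + (-569 + 311)/(y - 2091) = -2256 + (-569 + 311)/(228 - 2091) = -2256 - 258/(-1863) = -2256 - 258*(-1/1863) = -2256 + 86/621 = -1400890/621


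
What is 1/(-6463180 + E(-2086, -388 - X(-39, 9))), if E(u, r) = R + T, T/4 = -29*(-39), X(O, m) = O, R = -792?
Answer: -1/6459448 ≈ -1.5481e-7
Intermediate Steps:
T = 4524 (T = 4*(-29*(-39)) = 4*1131 = 4524)
E(u, r) = 3732 (E(u, r) = -792 + 4524 = 3732)
1/(-6463180 + E(-2086, -388 - X(-39, 9))) = 1/(-6463180 + 3732) = 1/(-6459448) = -1/6459448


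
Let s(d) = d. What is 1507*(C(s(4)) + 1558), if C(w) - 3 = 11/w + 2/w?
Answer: 9429299/4 ≈ 2.3573e+6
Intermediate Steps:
C(w) = 3 + 13/w (C(w) = 3 + (11/w + 2/w) = 3 + 13/w)
1507*(C(s(4)) + 1558) = 1507*((3 + 13/4) + 1558) = 1507*(25/4 + 1558) = 1507*(6257/4) = 9429299/4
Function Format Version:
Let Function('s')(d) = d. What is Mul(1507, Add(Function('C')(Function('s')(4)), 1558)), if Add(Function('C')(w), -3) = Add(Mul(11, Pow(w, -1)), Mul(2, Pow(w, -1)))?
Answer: Rational(9429299, 4) ≈ 2.3573e+6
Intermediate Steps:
Function('C')(w) = Add(3, Mul(13, Pow(w, -1))) (Function('C')(w) = Add(3, Add(Mul(11, Pow(w, -1)), Mul(2, Pow(w, -1)))) = Add(3, Mul(13, Pow(w, -1))))
Mul(1507, Add(Function('C')(Function('s')(4)), 1558)) = Mul(1507, Add(Add(3, Mul(13, Pow(4, -1))), 1558)) = Mul(1507, Add(Add(3, Mul(13, Rational(1, 4))), 1558)) = Mul(1507, Add(Add(3, Rational(13, 4)), 1558)) = Mul(1507, Add(Rational(25, 4), 1558)) = Mul(1507, Rational(6257, 4)) = Rational(9429299, 4)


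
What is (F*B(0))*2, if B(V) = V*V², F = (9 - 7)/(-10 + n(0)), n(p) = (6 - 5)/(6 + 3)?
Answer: 0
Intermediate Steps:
n(p) = ⅑ (n(p) = 1/9 = 1*(⅑) = ⅑)
F = -18/89 (F = (9 - 7)/(-10 + ⅑) = 2/(-89/9) = 2*(-9/89) = -18/89 ≈ -0.20225)
B(V) = V³
(F*B(0))*2 = -18/89*0³*2 = -18/89*0*2 = 0*2 = 0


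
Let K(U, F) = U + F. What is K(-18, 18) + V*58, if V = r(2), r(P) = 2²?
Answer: 232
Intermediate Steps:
K(U, F) = F + U
r(P) = 4
V = 4
K(-18, 18) + V*58 = (18 - 18) + 4*58 = 0 + 232 = 232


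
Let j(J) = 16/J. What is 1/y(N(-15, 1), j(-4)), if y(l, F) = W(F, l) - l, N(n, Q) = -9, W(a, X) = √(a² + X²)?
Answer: -9/16 + √97/16 ≈ 0.053054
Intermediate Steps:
W(a, X) = √(X² + a²)
y(l, F) = √(F² + l²) - l (y(l, F) = √(l² + F²) - l = √(F² + l²) - l)
1/y(N(-15, 1), j(-4)) = 1/(√((16/(-4))² + (-9)²) - 1*(-9)) = 1/(√((16*(-¼))² + 81) + 9) = 1/(√((-4)² + 81) + 9) = 1/(√(16 + 81) + 9) = 1/(√97 + 9) = 1/(9 + √97)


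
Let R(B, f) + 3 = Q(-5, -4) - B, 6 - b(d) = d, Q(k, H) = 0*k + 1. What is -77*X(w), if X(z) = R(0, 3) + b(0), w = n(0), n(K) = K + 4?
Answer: -308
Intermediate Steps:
Q(k, H) = 1 (Q(k, H) = 0 + 1 = 1)
b(d) = 6 - d
R(B, f) = -2 - B (R(B, f) = -3 + (1 - B) = -2 - B)
n(K) = 4 + K
w = 4 (w = 4 + 0 = 4)
X(z) = 4 (X(z) = (-2 - 1*0) + (6 - 1*0) = (-2 + 0) + (6 + 0) = -2 + 6 = 4)
-77*X(w) = -77*4 = -308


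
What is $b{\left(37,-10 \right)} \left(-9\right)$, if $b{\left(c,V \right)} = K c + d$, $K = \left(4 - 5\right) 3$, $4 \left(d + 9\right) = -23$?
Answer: $\frac{4527}{4} \approx 1131.8$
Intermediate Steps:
$d = - \frac{59}{4}$ ($d = -9 + \frac{1}{4} \left(-23\right) = -9 - \frac{23}{4} = - \frac{59}{4} \approx -14.75$)
$K = -3$ ($K = \left(-1\right) 3 = -3$)
$b{\left(c,V \right)} = - \frac{59}{4} - 3 c$ ($b{\left(c,V \right)} = - 3 c - \frac{59}{4} = - \frac{59}{4} - 3 c$)
$b{\left(37,-10 \right)} \left(-9\right) = \left(- \frac{59}{4} - 111\right) \left(-9\right) = \left(- \frac{503}{4}\right) \left(-9\right) = \frac{4527}{4}$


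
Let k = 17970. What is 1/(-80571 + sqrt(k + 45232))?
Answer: -80571/6491622839 - sqrt(63202)/6491622839 ≈ -1.2450e-5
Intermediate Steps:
1/(-80571 + sqrt(k + 45232)) = 1/(-80571 + sqrt(17970 + 45232)) = 1/(-80571 + sqrt(63202))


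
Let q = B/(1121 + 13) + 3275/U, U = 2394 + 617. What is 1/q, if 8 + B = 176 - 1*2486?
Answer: -1707237/1632824 ≈ -1.0456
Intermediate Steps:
B = -2318 (B = -8 + (176 - 1*2486) = -8 + (176 - 2486) = -8 - 2310 = -2318)
U = 3011
q = -1632824/1707237 (q = -2318/(1121 + 13) + 3275/3011 = -2318/1134 + 3275*(1/3011) = -2318*1/1134 + 3275/3011 = -1159/567 + 3275/3011 = -1632824/1707237 ≈ -0.95641)
1/q = 1/(-1632824/1707237) = -1707237/1632824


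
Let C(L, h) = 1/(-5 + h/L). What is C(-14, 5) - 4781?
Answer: -358589/75 ≈ -4781.2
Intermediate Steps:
C(-14, 5) - 4781 = -14/(5 - 5*(-14)) - 4781 = -14/(5 + 70) - 4781 = -14/75 - 4781 = -358589/75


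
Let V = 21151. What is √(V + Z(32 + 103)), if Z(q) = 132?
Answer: √21283 ≈ 145.89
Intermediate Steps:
√(V + Z(32 + 103)) = √(21151 + 132) = √21283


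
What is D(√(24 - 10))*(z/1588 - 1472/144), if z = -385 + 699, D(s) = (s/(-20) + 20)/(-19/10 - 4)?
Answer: 7163500/210807 - 71635*√14/843228 ≈ 33.663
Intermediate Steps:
D(s) = -200/59 + s/118 (D(s) = (s*(-1/20) + 20)/(-19*⅒ - 4) = (-s/20 + 20)/(-19/10 - 4) = (20 - s/20)/(-59/10) = (20 - s/20)*(-10/59) = -200/59 + s/118)
z = 314
D(√(24 - 10))*(z/1588 - 1472/144) = (-200/59 + √(24 - 10)/118)*(314/1588 - 1472/144) = (-200/59 + √14/118)*(314*(1/1588) - 1472*1/144) = (-200/59 + √14/118)*(157/794 - 92/9) = (-200/59 + √14/118)*(-71635/7146) = 7163500/210807 - 71635*√14/843228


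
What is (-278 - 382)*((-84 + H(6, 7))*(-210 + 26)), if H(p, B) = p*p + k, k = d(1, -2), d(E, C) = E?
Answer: -5707680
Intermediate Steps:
k = 1
H(p, B) = 1 + p² (H(p, B) = p*p + 1 = p² + 1 = 1 + p²)
(-278 - 382)*((-84 + H(6, 7))*(-210 + 26)) = (-278 - 382)*((-84 + (1 + 6²))*(-210 + 26)) = -660*(-84 + (1 + 36))*(-184) = -660*(-84 + 37)*(-184) = -(-31020)*(-184) = -660*8648 = -5707680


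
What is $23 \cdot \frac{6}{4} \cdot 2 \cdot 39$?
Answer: $2691$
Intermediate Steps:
$23 \cdot \frac{6}{4} \cdot 2 \cdot 39 = 23 \cdot 6 \cdot \frac{1}{4} \cdot 2 \cdot 39 = 23 \cdot \frac{3}{2} \cdot 2 \cdot 39 = 23 \cdot 3 \cdot 39 = 69 \cdot 39 = 2691$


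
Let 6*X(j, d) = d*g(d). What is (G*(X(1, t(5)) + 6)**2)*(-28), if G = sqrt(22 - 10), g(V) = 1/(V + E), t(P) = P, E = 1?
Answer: -341887*sqrt(3)/162 ≈ -3655.3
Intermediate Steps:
g(V) = 1/(1 + V) (g(V) = 1/(V + 1) = 1/(1 + V))
G = 2*sqrt(3) (G = sqrt(12) = 2*sqrt(3) ≈ 3.4641)
X(j, d) = d/(6*(1 + d)) (X(j, d) = (d/(1 + d))/6 = d/(6*(1 + d)))
(G*(X(1, t(5)) + 6)**2)*(-28) = ((2*sqrt(3))*((1/6)*5/(1 + 5) + 6)**2)*(-28) = ((2*sqrt(3))*((1/6)*5/6 + 6)**2)*(-28) = ((2*sqrt(3))*((1/6)*5*(1/6) + 6)**2)*(-28) = ((2*sqrt(3))*(5/36 + 6)**2)*(-28) = ((2*sqrt(3))*(221/36)**2)*(-28) = ((2*sqrt(3))*(48841/1296))*(-28) = (48841*sqrt(3)/648)*(-28) = -341887*sqrt(3)/162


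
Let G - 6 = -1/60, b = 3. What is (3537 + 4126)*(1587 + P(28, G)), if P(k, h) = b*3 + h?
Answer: 736559897/60 ≈ 1.2276e+7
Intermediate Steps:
G = 359/60 (G = 6 - 1/60 = 359/60 ≈ 5.9833)
P(k, h) = 9 + h (P(k, h) = 3*3 + h = 9 + h)
(3537 + 4126)*(1587 + P(28, G)) = (3537 + 4126)*(1587 + (9 + 359/60)) = 7663*(1587 + 899/60) = 7663*(96119/60) = 736559897/60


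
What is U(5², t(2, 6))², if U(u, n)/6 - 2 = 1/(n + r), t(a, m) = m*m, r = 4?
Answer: 59049/400 ≈ 147.62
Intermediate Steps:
t(a, m) = m²
U(u, n) = 12 + 6/(4 + n) (U(u, n) = 12 + 6/(n + 4) = 12 + 6/(4 + n))
U(5², t(2, 6))² = (6*(9 + 2*6²)/(4 + 6²))² = (6*(9 + 2*36)/(4 + 36))² = (6*(9 + 72)/40)² = (6*(1/40)*81)² = (243/20)² = 59049/400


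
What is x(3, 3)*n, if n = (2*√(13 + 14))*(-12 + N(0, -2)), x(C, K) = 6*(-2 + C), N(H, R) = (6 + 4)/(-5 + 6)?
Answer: -72*√3 ≈ -124.71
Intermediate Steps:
N(H, R) = 10 (N(H, R) = 10/1 = 10*1 = 10)
x(C, K) = -12 + 6*C
n = -12*√3 (n = (2*√(13 + 14))*(-12 + 10) = (2*√27)*(-2) = (2*(3*√3))*(-2) = (6*√3)*(-2) = -12*√3 ≈ -20.785)
x(3, 3)*n = (-12 + 6*3)*(-12*√3) = (-12 + 18)*(-12*√3) = 6*(-12*√3) = -72*√3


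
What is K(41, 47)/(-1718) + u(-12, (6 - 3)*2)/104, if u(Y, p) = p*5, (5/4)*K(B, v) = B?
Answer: 60161/223340 ≈ 0.26937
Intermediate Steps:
K(B, v) = 4*B/5
u(Y, p) = 5*p
K(41, 47)/(-1718) + u(-12, (6 - 3)*2)/104 = ((4/5)*41)/(-1718) + (5*((6 - 3)*2))/104 = (164/5)*(-1/1718) + (5*(3*2))*(1/104) = -82/4295 + (5*6)*(1/104) = -82/4295 + 30*(1/104) = -82/4295 + 15/52 = 60161/223340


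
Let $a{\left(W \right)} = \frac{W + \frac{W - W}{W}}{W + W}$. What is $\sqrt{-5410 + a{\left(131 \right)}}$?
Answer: $\frac{i \sqrt{21638}}{2} \approx 73.549 i$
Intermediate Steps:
$a{\left(W \right)} = \frac{1}{2}$ ($a{\left(W \right)} = \frac{W + \frac{0}{W}}{2 W} = \left(W + 0\right) \frac{1}{2 W} = W \frac{1}{2 W} = \frac{1}{2}$)
$\sqrt{-5410 + a{\left(131 \right)}} = \sqrt{-5410 + \frac{1}{2}} = \sqrt{- \frac{10819}{2}} = \frac{i \sqrt{21638}}{2}$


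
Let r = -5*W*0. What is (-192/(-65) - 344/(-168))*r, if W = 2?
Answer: 0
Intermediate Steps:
r = 0 (r = -5*2*0 = -10*0 = 0)
(-192/(-65) - 344/(-168))*r = (-192/(-65) - 344/(-168))*0 = (-192*(-1/65) - 344*(-1/168))*0 = (192/65 + 43/21)*0 = (6827/1365)*0 = 0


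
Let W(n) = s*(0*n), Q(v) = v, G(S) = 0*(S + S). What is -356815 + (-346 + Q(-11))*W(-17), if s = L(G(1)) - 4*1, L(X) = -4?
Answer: -356815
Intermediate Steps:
G(S) = 0 (G(S) = 0*(2*S) = 0)
s = -8 (s = -4 - 4*1 = -4 - 4 = -8)
W(n) = 0 (W(n) = -0*n = -8*0 = 0)
-356815 + (-346 + Q(-11))*W(-17) = -356815 + (-346 - 11)*0 = -356815 - 357*0 = -356815 + 0 = -356815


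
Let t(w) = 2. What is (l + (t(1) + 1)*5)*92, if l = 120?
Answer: 12420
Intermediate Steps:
(l + (t(1) + 1)*5)*92 = (120 + (2 + 1)*5)*92 = (120 + 3*5)*92 = (120 + 15)*92 = 135*92 = 12420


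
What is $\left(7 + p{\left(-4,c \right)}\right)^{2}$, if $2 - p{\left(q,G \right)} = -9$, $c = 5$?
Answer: $324$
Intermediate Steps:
$p{\left(q,G \right)} = 11$ ($p{\left(q,G \right)} = 2 - -9 = 2 + 9 = 11$)
$\left(7 + p{\left(-4,c \right)}\right)^{2} = \left(7 + 11\right)^{2} = 18^{2} = 324$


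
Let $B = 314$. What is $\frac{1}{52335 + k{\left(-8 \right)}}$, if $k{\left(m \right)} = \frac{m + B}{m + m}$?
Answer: $\frac{8}{418527} \approx 1.9115 \cdot 10^{-5}$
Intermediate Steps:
$k{\left(m \right)} = \frac{314 + m}{2 m}$ ($k{\left(m \right)} = \frac{m + 314}{m + m} = \frac{314 + m}{2 m}$)
$\frac{1}{52335 + k{\left(-8 \right)}} = \frac{1}{52335 + \frac{314 - 8}{2 \left(-8\right)}} = \frac{1}{52335 + \frac{1}{2} \left(- \frac{1}{8}\right) 306} = \frac{1}{52335 - \frac{153}{8}} = \frac{1}{\frac{418527}{8}} = \frac{8}{418527}$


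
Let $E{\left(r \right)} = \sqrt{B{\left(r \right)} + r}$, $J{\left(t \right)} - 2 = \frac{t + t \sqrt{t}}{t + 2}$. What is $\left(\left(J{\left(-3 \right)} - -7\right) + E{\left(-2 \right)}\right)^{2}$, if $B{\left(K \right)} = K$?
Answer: $\left(12 + 2 i + 3 i \sqrt{3}\right)^{2} \approx 92.215 + 172.71 i$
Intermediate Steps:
$J{\left(t \right)} = 2 + \frac{t + t^{\frac{3}{2}}}{2 + t}$ ($J{\left(t \right)} = 2 + \frac{t + t \sqrt{t}}{t + 2} = 2 + \frac{t + t^{\frac{3}{2}}}{2 + t}$)
$E{\left(r \right)} = \sqrt{2} \sqrt{r}$ ($E{\left(r \right)} = \sqrt{r + r} = \sqrt{2 r} = \sqrt{2} \sqrt{r}$)
$\left(\left(J{\left(-3 \right)} - -7\right) + E{\left(-2 \right)}\right)^{2} = \left(\left(\frac{4 + \left(-3\right)^{\frac{3}{2}} + 3 \left(-3\right)}{2 - 3} - -7\right) + \sqrt{2} \sqrt{-2}\right)^{2} = \left(\left(\frac{4 - 3 i \sqrt{3} - 9}{-1} + 7\right) + \sqrt{2} i \sqrt{2}\right)^{2} = \left(\left(- (-5 - 3 i \sqrt{3}) + 7\right) + 2 i\right)^{2} = \left(\left(\left(5 + 3 i \sqrt{3}\right) + 7\right) + 2 i\right)^{2} = \left(\left(12 + 3 i \sqrt{3}\right) + 2 i\right)^{2} = \left(12 + 2 i + 3 i \sqrt{3}\right)^{2}$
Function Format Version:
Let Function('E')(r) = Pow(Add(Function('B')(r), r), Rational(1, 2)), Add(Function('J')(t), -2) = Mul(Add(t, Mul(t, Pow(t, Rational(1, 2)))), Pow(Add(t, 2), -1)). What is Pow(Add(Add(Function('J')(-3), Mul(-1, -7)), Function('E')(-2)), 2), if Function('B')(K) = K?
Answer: Pow(Add(12, Mul(2, I), Mul(3, I, Pow(3, Rational(1, 2)))), 2) ≈ Add(92.215, Mul(172.71, I))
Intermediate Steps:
Function('J')(t) = Add(2, Mul(Pow(Add(2, t), -1), Add(t, Pow(t, Rational(3, 2))))) (Function('J')(t) = Add(2, Mul(Add(t, Mul(t, Pow(t, Rational(1, 2)))), Pow(Add(t, 2), -1))) = Add(2, Mul(Add(t, Pow(t, Rational(3, 2))), Pow(Add(2, t), -1))) = Add(2, Mul(Pow(Add(2, t), -1), Add(t, Pow(t, Rational(3, 2))))))
Function('E')(r) = Mul(Pow(2, Rational(1, 2)), Pow(r, Rational(1, 2))) (Function('E')(r) = Pow(Add(r, r), Rational(1, 2)) = Pow(Mul(2, r), Rational(1, 2)) = Mul(Pow(2, Rational(1, 2)), Pow(r, Rational(1, 2))))
Pow(Add(Add(Function('J')(-3), Mul(-1, -7)), Function('E')(-2)), 2) = Pow(Add(Add(Mul(Pow(Add(2, -3), -1), Add(4, Pow(-3, Rational(3, 2)), Mul(3, -3))), Mul(-1, -7)), Mul(Pow(2, Rational(1, 2)), Pow(-2, Rational(1, 2)))), 2) = Pow(Add(Add(Mul(Pow(-1, -1), Add(4, Mul(-3, I, Pow(3, Rational(1, 2))), -9)), 7), Mul(Pow(2, Rational(1, 2)), Mul(I, Pow(2, Rational(1, 2))))), 2) = Pow(Add(Add(Mul(-1, Add(-5, Mul(-3, I, Pow(3, Rational(1, 2))))), 7), Mul(2, I)), 2) = Pow(Add(Add(Add(5, Mul(3, I, Pow(3, Rational(1, 2)))), 7), Mul(2, I)), 2) = Pow(Add(Add(12, Mul(3, I, Pow(3, Rational(1, 2)))), Mul(2, I)), 2) = Pow(Add(12, Mul(2, I), Mul(3, I, Pow(3, Rational(1, 2)))), 2)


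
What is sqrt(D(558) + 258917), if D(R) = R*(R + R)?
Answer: sqrt(881645) ≈ 938.96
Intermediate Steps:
D(R) = 2*R**2 (D(R) = R*(2*R) = 2*R**2)
sqrt(D(558) + 258917) = sqrt(2*558**2 + 258917) = sqrt(2*311364 + 258917) = sqrt(622728 + 258917) = sqrt(881645)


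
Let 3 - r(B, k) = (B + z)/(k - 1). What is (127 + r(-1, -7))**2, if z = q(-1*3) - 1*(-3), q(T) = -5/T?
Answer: 9803161/576 ≈ 17019.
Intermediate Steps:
z = 14/3 (z = -5/((-1*3)) - 1*(-3) = -5/(-3) + 3 = -5*(-1/3) + 3 = 5/3 + 3 = 14/3 ≈ 4.6667)
r(B, k) = 3 - (14/3 + B)/(-1 + k) (r(B, k) = 3 - (B + 14/3)/(k - 1) = 3 - (14/3 + B)/(-1 + k))
(127 + r(-1, -7))**2 = (127 + (-23/3 - 1*(-1) + 3*(-7))/(-1 - 7))**2 = (127 + (-23/3 + 1 - 21)/(-8))**2 = (127 - 1/8*(-83/3))**2 = (127 + 83/24)**2 = (3131/24)**2 = 9803161/576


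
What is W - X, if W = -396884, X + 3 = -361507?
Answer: -35374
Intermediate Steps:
X = -361510 (X = -3 - 361507 = -361510)
W - X = -396884 - 1*(-361510) = -396884 + 361510 = -35374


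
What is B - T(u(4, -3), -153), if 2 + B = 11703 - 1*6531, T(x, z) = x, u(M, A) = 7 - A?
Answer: 5160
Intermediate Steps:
B = 5170 (B = -2 + (11703 - 1*6531) = -2 + (11703 - 6531) = -2 + 5172 = 5170)
B - T(u(4, -3), -153) = 5170 - (7 - 1*(-3)) = 5170 - (7 + 3) = 5170 - 1*10 = 5170 - 10 = 5160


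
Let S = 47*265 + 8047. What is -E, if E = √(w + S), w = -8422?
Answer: -4*√755 ≈ -109.91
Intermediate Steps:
S = 20502 (S = 12455 + 8047 = 20502)
E = 4*√755 (E = √(-8422 + 20502) = √12080 = 4*√755 ≈ 109.91)
-E = -4*√755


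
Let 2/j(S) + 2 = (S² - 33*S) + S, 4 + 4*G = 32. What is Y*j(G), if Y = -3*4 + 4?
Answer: 16/177 ≈ 0.090395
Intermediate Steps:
Y = -8 (Y = -12 + 4 = -8)
G = 7 (G = -1 + (¼)*32 = -1 + 8 = 7)
j(S) = 2/(-2 + S² - 32*S) (j(S) = 2/(-2 + ((S² - 33*S) + S)) = 2/(-2 + (S² - 32*S)) = 2/(-2 + S² - 32*S))
Y*j(G) = -16/(-2 + 7² - 32*7) = -16/(-2 + 49 - 224) = -16/(-177) = -16*(-1)/177 = -8*(-2/177) = 16/177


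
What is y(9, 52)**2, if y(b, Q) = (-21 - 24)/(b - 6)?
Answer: 225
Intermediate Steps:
y(b, Q) = -45/(-6 + b)
y(9, 52)**2 = (-45/(-6 + 9))**2 = (-45/3)**2 = (-45*1/3)**2 = (-15)**2 = 225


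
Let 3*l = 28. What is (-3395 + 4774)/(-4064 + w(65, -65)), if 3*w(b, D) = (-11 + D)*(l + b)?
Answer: -12411/53524 ≈ -0.23188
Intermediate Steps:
l = 28/3 (l = (⅓)*28 = 28/3 ≈ 9.3333)
w(b, D) = (-11 + D)*(28/3 + b)/3 (w(b, D) = ((-11 + D)*(28/3 + b))/3 = (-11 + D)*(28/3 + b)/3)
(-3395 + 4774)/(-4064 + w(65, -65)) = (-3395 + 4774)/(-4064 + (-308/9 - 11/3*65 + (28/9)*(-65) + (⅓)*(-65)*65)) = 1379/(-4064 + (-308/9 - 715/3 - 1820/9 - 4225/3)) = 1379/(-4064 - 16948/9) = 1379/(-53524/9) = 1379*(-9/53524) = -12411/53524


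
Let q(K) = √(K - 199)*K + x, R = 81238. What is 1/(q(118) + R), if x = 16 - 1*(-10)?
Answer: 6772/550413795 - 59*I/366942530 ≈ 1.2303e-5 - 1.6079e-7*I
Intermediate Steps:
x = 26 (x = 16 + 10 = 26)
q(K) = 26 + K*√(-199 + K) (q(K) = √(K - 199)*K + 26 = √(-199 + K)*K + 26 = K*√(-199 + K) + 26 = 26 + K*√(-199 + K))
1/(q(118) + R) = 1/((26 + 118*√(-199 + 118)) + 81238) = 1/((26 + 118*√(-81)) + 81238) = 1/((26 + 118*(9*I)) + 81238) = 1/((26 + 1062*I) + 81238) = 1/(81264 + 1062*I) = (81264 - 1062*I)/6604965540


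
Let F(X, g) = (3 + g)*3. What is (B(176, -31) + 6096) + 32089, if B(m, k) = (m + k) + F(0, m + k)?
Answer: 38774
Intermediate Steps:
F(X, g) = 9 + 3*g
B(m, k) = 9 + 4*k + 4*m (B(m, k) = (m + k) + (9 + 3*(m + k)) = (k + m) + (9 + 3*(k + m)) = (k + m) + (9 + (3*k + 3*m)) = (k + m) + (9 + 3*k + 3*m) = 9 + 4*k + 4*m)
(B(176, -31) + 6096) + 32089 = ((9 + 4*(-31) + 4*176) + 6096) + 32089 = ((9 - 124 + 704) + 6096) + 32089 = (589 + 6096) + 32089 = 6685 + 32089 = 38774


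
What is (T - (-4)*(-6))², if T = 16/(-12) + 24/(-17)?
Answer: 1860496/2601 ≈ 715.30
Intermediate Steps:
T = -140/51 (T = 16*(-1/12) + 24*(-1/17) = -4/3 - 24/17 = -140/51 ≈ -2.7451)
(T - (-4)*(-6))² = (-140/51 - (-4)*(-6))² = (-140/51 - 4*6)² = (-140/51 - 24)² = (-1364/51)² = 1860496/2601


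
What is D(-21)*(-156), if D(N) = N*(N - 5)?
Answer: -85176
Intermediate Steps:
D(N) = N*(-5 + N)
D(-21)*(-156) = -21*(-5 - 21)*(-156) = -21*(-26)*(-156) = 546*(-156) = -85176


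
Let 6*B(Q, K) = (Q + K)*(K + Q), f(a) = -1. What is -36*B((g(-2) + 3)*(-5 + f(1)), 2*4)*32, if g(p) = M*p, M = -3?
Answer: -406272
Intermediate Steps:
g(p) = -3*p
B(Q, K) = (K + Q)²/6 (B(Q, K) = ((Q + K)*(K + Q))/6 = ((K + Q)*(K + Q))/6 = (K + Q)²/6)
-36*B((g(-2) + 3)*(-5 + f(1)), 2*4)*32 = -6*(2*4 + (-3*(-2) + 3)*(-5 - 1))²*32 = -6*(8 + (6 + 3)*(-6))²*32 = -6*(8 + 9*(-6))²*32 = -6*(8 - 54)²*32 = -6*(-46)²*32 = -6*2116*32 = -36*1058/3*32 = -12696*32 = -406272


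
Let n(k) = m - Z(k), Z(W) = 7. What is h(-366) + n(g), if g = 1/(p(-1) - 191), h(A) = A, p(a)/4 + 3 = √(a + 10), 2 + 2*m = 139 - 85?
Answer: -347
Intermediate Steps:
m = 26 (m = -1 + (139 - 85)/2 = -1 + (½)*54 = -1 + 27 = 26)
p(a) = -12 + 4*√(10 + a) (p(a) = -12 + 4*√(a + 10) = -12 + 4*√(10 + a))
g = -1/191 (g = 1/((-12 + 4*√(10 - 1)) - 191) = 1/((-12 + 4*√9) - 191) = 1/((-12 + 4*3) - 191) = 1/((-12 + 12) - 191) = 1/(0 - 191) = 1/(-191) = -1/191 ≈ -0.0052356)
n(k) = 19 (n(k) = 26 - 1*7 = 26 - 7 = 19)
h(-366) + n(g) = -366 + 19 = -347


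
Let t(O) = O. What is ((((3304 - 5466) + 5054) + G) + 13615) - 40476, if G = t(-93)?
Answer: -24062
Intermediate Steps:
G = -93
((((3304 - 5466) + 5054) + G) + 13615) - 40476 = ((((3304 - 5466) + 5054) - 93) + 13615) - 40476 = (((-2162 + 5054) - 93) + 13615) - 40476 = ((2892 - 93) + 13615) - 40476 = (2799 + 13615) - 40476 = 16414 - 40476 = -24062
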